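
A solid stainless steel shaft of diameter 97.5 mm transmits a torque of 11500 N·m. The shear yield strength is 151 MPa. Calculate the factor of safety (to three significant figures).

τ = 16T/(πd³) = 16×1.1500×10^7/(π×97.5³) = 63.19 MPa.
n = τ_limit/τ = 151/63.19 = 2.390.

n = 2.39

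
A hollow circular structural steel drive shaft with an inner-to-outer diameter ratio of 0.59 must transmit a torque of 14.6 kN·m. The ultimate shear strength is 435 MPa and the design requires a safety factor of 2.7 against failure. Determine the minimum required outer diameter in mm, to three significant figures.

τ_allow = 435/2.7 = 161.1 MPa.
For a hollow shaft τ = 16T/[πd_o³(1−k⁴)] with k = 0.59, so 1−k⁴ = 0.8788.
d_o³ = 16T/[π τ_allow (1−k⁴)] = 16×1.4600×10^7/(π×161.1×0.8788) = 525200 mm³.
d_o = 80.68 mm.

d_o = 80.7 mm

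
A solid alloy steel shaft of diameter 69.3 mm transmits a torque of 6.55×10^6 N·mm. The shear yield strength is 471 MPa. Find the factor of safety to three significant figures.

τ = 16T/(πd³) = 16×6550000/(π×69.3³) = 100.2 MPa.
n = τ_limit/τ = 471/100.2 = 4.699.

n = 4.70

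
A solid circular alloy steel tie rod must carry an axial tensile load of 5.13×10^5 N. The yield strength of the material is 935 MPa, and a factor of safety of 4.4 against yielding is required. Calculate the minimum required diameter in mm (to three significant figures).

d = 55.4 mm

Allowable stress σ_allow = 935/4.4 = 212.5 MPa.
Required area A = F/σ_allow = 513000/212.5 = 2414 mm².
A = πd²/4 → d = √(4A/π) = 55.44 mm.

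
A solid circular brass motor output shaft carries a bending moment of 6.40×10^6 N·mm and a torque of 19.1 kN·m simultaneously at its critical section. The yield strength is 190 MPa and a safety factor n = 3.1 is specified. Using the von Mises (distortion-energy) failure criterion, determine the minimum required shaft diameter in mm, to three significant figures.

d = 143 mm

σ_allow = σ_y/n = 190/3.1 = 61.29 MPa.
For a solid shaft σ_b = 32M/(πd³) and τ = 16T/(πd³), so the von Mises stress is σ' = (16/πd³)·√(4M²+3T²).
√(4M²+3T²) = √(4×(6.400×10^6)² + 3×(1.910×10^7)²) = 3.547×10^7 N·mm.
d³ = 16×3.547×10^7/(π×61.29) = 2.948×10^6 mm³.
d = 143.4 mm.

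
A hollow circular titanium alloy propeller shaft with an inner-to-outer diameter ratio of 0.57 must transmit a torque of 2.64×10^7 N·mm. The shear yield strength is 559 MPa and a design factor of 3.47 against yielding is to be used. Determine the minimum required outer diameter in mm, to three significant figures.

τ_allow = 559/3.47 = 161.1 MPa.
For a hollow shaft τ = 16T/[πd_o³(1−k⁴)] with k = 0.57, so 1−k⁴ = 0.8944.
d_o³ = 16T/[π τ_allow (1−k⁴)] = 16×2.6400×10^7/(π×161.1×0.8944) = 933100 mm³.
d_o = 97.72 mm.

d_o = 97.7 mm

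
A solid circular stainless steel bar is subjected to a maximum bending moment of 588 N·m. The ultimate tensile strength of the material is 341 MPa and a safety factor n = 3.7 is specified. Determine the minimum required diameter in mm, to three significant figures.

σ_allow = 341/3.7 = 92.16 MPa.
For a solid circular section σ = 32M/(πd³), so d³ = 32M/(π σ_allow) = 32×588000/(π×92.16) = 64990 mm³.
d = 40.20 mm.

d = 40.2 mm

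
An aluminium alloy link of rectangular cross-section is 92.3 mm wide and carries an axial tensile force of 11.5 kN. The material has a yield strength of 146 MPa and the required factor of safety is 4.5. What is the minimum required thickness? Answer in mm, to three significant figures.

σ_allow = 146/4.5 = 32.44 MPa.
Required area A = F/σ_allow = 11500/32.44 = 354.5 mm².
t = A/w = 354.5/92.3 = 3.840 mm.

t = 3.84 mm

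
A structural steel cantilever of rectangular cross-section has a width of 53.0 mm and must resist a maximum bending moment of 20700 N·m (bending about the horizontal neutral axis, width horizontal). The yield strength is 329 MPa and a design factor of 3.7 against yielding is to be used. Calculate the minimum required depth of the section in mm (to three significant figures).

h = 162 mm

σ_allow = 329/3.7 = 88.92 MPa.
For a rectangular section σ = 6M/(bh²), so h² = 6M/(b σ_allow) = 6×2.0700×10^7/(53.0×88.92) = 26350 mm².
h = 162.3 mm.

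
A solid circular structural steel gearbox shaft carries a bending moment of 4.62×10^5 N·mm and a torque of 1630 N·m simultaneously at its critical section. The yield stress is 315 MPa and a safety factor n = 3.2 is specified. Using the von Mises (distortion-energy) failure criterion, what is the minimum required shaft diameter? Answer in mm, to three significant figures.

d = 53.6 mm

σ_allow = σ_y/n = 315/3.2 = 98.44 MPa.
For a solid shaft σ_b = 32M/(πd³) and τ = 16T/(πd³), so the von Mises stress is σ' = (16/πd³)·√(4M²+3T²).
√(4M²+3T²) = √(4×(462000)² + 3×(1.630×10^6)²) = 2.971×10^6 N·mm.
d³ = 16×2.971×10^6/(π×98.44) = 153700 mm³.
d = 53.57 mm.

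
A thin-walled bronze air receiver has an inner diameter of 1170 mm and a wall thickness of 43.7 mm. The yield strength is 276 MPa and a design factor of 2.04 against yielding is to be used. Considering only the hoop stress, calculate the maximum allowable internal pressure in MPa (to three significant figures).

p_allow = 10.1 MPa

σ_allow = 276/2.04 = 135.3 MPa.
σ_h = pD/(2t) → p_allow = 2σ_allow t/D = 2×135.3×43.7/1170 = 10.11 MPa.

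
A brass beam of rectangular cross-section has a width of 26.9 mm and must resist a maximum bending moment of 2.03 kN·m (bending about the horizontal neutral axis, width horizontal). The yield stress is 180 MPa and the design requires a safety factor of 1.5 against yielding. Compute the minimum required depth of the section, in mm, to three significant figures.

σ_allow = 180/1.5 = 120.0 MPa.
For a rectangular section σ = 6M/(bh²), so h² = 6M/(b σ_allow) = 6×2030000/(26.9×120.0) = 3773 mm².
h = 61.43 mm.

h = 61.4 mm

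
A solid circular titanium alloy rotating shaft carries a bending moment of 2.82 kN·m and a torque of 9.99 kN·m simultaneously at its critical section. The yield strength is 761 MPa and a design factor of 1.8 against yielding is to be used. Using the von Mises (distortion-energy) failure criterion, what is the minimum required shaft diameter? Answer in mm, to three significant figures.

d = 60.3 mm

σ_allow = σ_y/n = 761/1.8 = 422.8 MPa.
For a solid shaft σ_b = 32M/(πd³) and τ = 16T/(πd³), so the von Mises stress is σ' = (16/πd³)·√(4M²+3T²).
√(4M²+3T²) = √(4×(2.820×10^6)² + 3×(9.990×10^6)²) = 1.820×10^7 N·mm.
d³ = 16×1.820×10^7/(π×422.8) = 219200 mm³.
d = 60.30 mm.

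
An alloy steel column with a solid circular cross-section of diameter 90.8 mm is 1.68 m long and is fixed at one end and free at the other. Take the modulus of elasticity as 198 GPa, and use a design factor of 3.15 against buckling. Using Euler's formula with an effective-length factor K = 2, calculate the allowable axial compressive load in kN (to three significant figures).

P_allow = 183 kN

I = πd⁴/64 = π×90.8⁴/64 = 3.337×10^6 mm⁴.
Effective length L_e = KL = 2×1.68 m = 3360 mm.
Euler critical load P_cr = π²EI/L_e² = π²×198000×3.337×10^6/3360² = 577600 N.
P_allow = P_cr/n = 577600/3.15 = 183400 N.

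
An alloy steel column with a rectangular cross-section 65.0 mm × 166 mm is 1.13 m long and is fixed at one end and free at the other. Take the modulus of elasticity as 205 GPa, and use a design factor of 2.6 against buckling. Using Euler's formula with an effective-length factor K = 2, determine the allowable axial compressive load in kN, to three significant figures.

P_allow = 579 kN

Buckling occurs about the weak axis: I_min = h·b³/12 = 166×65.0³/12 = 3.799×10^6 mm⁴ (b = 65.0 mm is the smaller dimension).
Effective length L_e = KL = 2×1.13 m = 2260 mm.
Euler critical load P_cr = π²EI/L_e² = π²×205000×3.799×10^6/2260² = 1.505×10^6 N.
P_allow = P_cr/n = 1.505×10^6/2.6 = 578800 N.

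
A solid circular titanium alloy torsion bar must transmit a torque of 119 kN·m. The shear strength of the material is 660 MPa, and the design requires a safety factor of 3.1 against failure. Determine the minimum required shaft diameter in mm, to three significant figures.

d = 142 mm

Allowable shear stress τ_allow = 660/3.1 = 212.9 MPa.
For a solid shaft τ = 16T/(πd³), so d³ = 16T/(π τ_allow) = 16×1.1900×10^8/(π×212.9) = 2.847×10^6 mm³.
d = (2.847×10^6)^(1/3) = 141.7 mm.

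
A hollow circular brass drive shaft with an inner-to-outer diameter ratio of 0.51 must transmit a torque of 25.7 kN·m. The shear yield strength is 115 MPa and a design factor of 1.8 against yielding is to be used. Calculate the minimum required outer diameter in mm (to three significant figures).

τ_allow = 115/1.8 = 63.89 MPa.
For a hollow shaft τ = 16T/[πd_o³(1−k⁴)] with k = 0.51, so 1−k⁴ = 0.9323.
d_o³ = 16T/[π τ_allow (1−k⁴)] = 16×2.5700×10^7/(π×63.89×0.9323) = 2.197×10^6 mm³.
d_o = 130.0 mm.

d_o = 130 mm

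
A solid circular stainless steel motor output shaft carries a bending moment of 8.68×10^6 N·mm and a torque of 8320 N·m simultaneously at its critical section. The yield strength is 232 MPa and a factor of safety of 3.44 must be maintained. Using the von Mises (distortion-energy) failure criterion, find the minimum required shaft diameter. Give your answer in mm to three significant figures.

σ_allow = σ_y/n = 232/3.44 = 67.44 MPa.
For a solid shaft σ_b = 32M/(πd³) and τ = 16T/(πd³), so the von Mises stress is σ' = (16/πd³)·√(4M²+3T²).
√(4M²+3T²) = √(4×(8.680×10^6)² + 3×(8.320×10^6)²) = 2.256×10^7 N·mm.
d³ = 16×2.256×10^7/(π×67.44) = 1.704×10^6 mm³.
d = 119.4 mm.

d = 119 mm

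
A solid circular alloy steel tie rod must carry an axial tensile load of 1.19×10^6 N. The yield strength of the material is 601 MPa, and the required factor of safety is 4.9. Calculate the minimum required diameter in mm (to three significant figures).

Allowable stress σ_allow = 601/4.9 = 122.7 MPa.
Required area A = F/σ_allow = 1190000/122.7 = 9702 mm².
A = πd²/4 → d = √(4A/π) = 111.1 mm.

d = 111 mm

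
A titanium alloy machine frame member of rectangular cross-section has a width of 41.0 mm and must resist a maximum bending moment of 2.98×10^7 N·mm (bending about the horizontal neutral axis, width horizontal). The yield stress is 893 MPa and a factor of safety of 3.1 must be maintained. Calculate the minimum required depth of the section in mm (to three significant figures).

σ_allow = 893/3.1 = 288.1 MPa.
For a rectangular section σ = 6M/(bh²), so h² = 6M/(b σ_allow) = 6×2.9800×10^7/(41.0×288.1) = 15140 mm².
h = 123.0 mm.

h = 123 mm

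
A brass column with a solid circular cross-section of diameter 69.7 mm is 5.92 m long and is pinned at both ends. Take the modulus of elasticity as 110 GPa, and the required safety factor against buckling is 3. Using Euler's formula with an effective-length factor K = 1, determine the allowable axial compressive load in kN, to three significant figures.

P_allow = 12.0 kN

I = πd⁴/64 = π×69.7⁴/64 = 1.159×10^6 mm⁴.
Effective length L_e = KL = 1×5.92 m = 5920 mm.
Euler critical load P_cr = π²EI/L_e² = π²×110000×1.159×10^6/5920² = 35890 N.
P_allow = P_cr/n = 35890/3 = 11960 N.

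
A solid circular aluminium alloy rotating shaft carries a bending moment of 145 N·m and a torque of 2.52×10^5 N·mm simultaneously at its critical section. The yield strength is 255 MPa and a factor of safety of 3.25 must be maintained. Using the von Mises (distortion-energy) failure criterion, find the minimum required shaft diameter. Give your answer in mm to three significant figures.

σ_allow = σ_y/n = 255/3.25 = 78.46 MPa.
For a solid shaft σ_b = 32M/(πd³) and τ = 16T/(πd³), so the von Mises stress is σ' = (16/πd³)·√(4M²+3T²).
√(4M²+3T²) = √(4×(145000)² + 3×(252000)²) = 524000 N·mm.
d³ = 16×524000/(π×78.46) = 34020 mm³.
d = 32.40 mm.

d = 32.4 mm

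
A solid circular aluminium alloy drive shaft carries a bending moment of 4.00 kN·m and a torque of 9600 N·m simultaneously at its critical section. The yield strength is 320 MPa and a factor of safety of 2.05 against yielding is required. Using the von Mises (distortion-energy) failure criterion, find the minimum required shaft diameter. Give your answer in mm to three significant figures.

σ_allow = σ_y/n = 320/2.05 = 156.1 MPa.
For a solid shaft σ_b = 32M/(πd³) and τ = 16T/(πd³), so the von Mises stress is σ' = (16/πd³)·√(4M²+3T²).
√(4M²+3T²) = √(4×(4.000×10^6)² + 3×(9.600×10^6)²) = 1.845×10^7 N·mm.
d³ = 16×1.845×10^7/(π×156.1) = 602000 mm³.
d = 84.44 mm.

d = 84.4 mm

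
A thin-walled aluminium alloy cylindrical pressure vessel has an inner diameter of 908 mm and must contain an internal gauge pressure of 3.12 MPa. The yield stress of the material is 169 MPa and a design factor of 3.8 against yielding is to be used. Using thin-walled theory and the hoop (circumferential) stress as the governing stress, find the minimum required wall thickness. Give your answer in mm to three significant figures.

t = 31.8 mm

σ_allow = 169/3.8 = 44.47 MPa.
Hoop stress σ_h = pD/(2t), so t = pD/(2σ_allow) = 3.12×908/(2×44.47) = 31.85 mm.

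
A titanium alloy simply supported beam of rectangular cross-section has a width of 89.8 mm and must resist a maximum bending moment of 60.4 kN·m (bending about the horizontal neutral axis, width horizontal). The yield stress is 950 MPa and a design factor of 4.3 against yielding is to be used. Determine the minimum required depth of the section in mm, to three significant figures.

h = 135 mm

σ_allow = 950/4.3 = 220.9 MPa.
For a rectangular section σ = 6M/(bh²), so h² = 6M/(b σ_allow) = 6×6.0400×10^7/(89.8×220.9) = 18270 mm².
h = 135.2 mm.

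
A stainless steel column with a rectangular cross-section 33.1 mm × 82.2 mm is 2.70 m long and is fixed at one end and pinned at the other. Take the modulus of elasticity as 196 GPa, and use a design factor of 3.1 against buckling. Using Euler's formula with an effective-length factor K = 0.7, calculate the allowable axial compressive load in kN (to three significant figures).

P_allow = 43.4 kN

Buckling occurs about the weak axis: I_min = h·b³/12 = 82.2×33.1³/12 = 248400 mm⁴ (b = 33.1 mm is the smaller dimension).
Effective length L_e = KL = 0.7×2.70 m = 1890 mm.
Euler critical load P_cr = π²EI/L_e² = π²×196000×248400/1890² = 134500 N.
P_allow = P_cr/n = 134500/3.1 = 43400 N.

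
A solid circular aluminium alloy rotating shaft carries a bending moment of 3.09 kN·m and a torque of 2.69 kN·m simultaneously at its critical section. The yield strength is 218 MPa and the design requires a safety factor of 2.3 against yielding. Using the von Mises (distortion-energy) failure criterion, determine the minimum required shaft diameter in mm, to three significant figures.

σ_allow = σ_y/n = 218/2.3 = 94.78 MPa.
For a solid shaft σ_b = 32M/(πd³) and τ = 16T/(πd³), so the von Mises stress is σ' = (16/πd³)·√(4M²+3T²).
√(4M²+3T²) = √(4×(3.090×10^6)² + 3×(2.690×10^6)²) = 7.740×10^6 N·mm.
d³ = 16×7.740×10^6/(π×94.78) = 415900 mm³.
d = 74.64 mm.

d = 74.6 mm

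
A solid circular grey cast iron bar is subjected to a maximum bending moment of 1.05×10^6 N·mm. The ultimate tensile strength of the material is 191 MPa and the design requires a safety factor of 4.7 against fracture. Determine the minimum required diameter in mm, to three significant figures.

d = 64.1 mm

σ_allow = 191/4.7 = 40.64 MPa.
For a solid circular section σ = 32M/(πd³), so d³ = 32M/(π σ_allow) = 32×1050000/(π×40.64) = 263200 mm³.
d = 64.08 mm.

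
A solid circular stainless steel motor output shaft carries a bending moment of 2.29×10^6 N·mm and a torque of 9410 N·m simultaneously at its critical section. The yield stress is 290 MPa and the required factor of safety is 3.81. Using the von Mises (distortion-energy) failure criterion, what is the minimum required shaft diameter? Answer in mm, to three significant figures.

σ_allow = σ_y/n = 290/3.81 = 76.12 MPa.
For a solid shaft σ_b = 32M/(πd³) and τ = 16T/(πd³), so the von Mises stress is σ' = (16/πd³)·√(4M²+3T²).
√(4M²+3T²) = √(4×(2.290×10^6)² + 3×(9.410×10^6)²) = 1.693×10^7 N·mm.
d³ = 16×1.693×10^7/(π×76.12) = 1.133×10^6 mm³.
d = 104.2 mm.

d = 104 mm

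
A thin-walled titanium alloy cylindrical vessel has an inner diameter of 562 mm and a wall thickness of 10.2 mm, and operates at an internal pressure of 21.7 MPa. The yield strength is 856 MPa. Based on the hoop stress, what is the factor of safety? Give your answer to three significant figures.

n = 1.43

σ_h = pD/(2t) = 21.7×562/(2×10.2) = 597.8 MPa.
n = 856/597.8 = 1.432.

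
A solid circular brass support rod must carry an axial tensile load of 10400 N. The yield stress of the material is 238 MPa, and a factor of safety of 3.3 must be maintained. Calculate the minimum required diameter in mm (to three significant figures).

Allowable stress σ_allow = 238/3.3 = 72.12 MPa.
Required area A = F/σ_allow = 10400/72.12 = 144.2 mm².
A = πd²/4 → d = √(4A/π) = 13.55 mm.

d = 13.6 mm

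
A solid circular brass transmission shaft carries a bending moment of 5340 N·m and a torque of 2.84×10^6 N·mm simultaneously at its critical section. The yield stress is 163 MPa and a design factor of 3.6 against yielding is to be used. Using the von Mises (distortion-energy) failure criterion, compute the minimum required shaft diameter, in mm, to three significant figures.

d = 110 mm

σ_allow = σ_y/n = 163/3.6 = 45.28 MPa.
For a solid shaft σ_b = 32M/(πd³) and τ = 16T/(πd³), so the von Mises stress is σ' = (16/πd³)·√(4M²+3T²).
√(4M²+3T²) = √(4×(5.340×10^6)² + 3×(2.840×10^6)²) = 1.176×10^7 N·mm.
d³ = 16×1.176×10^7/(π×45.28) = 1.323×10^6 mm³.
d = 109.8 mm.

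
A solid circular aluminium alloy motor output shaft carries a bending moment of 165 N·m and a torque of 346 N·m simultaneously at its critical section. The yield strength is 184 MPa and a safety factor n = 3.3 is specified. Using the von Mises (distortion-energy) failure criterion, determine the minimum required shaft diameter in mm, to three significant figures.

σ_allow = σ_y/n = 184/3.3 = 55.76 MPa.
For a solid shaft σ_b = 32M/(πd³) and τ = 16T/(πd³), so the von Mises stress is σ' = (16/πd³)·√(4M²+3T²).
√(4M²+3T²) = √(4×(165000)² + 3×(346000)²) = 684100 N·mm.
d³ = 16×684100/(π×55.76) = 62490 mm³.
d = 39.68 mm.

d = 39.7 mm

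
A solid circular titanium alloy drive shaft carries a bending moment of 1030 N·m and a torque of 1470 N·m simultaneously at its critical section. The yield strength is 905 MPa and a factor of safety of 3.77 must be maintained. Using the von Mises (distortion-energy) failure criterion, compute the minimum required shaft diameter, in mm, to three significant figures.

d = 41.1 mm

σ_allow = σ_y/n = 905/3.77 = 240.1 MPa.
For a solid shaft σ_b = 32M/(πd³) and τ = 16T/(πd³), so the von Mises stress is σ' = (16/πd³)·√(4M²+3T²).
√(4M²+3T²) = √(4×(1.030×10^6)² + 3×(1.470×10^6)²) = 3.275×10^6 N·mm.
d³ = 16×3.275×10^6/(π×240.1) = 69480 mm³.
d = 41.11 mm.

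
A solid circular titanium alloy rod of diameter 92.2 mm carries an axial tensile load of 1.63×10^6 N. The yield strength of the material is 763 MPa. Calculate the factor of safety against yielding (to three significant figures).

A = πd²/4 = 6677 mm².
σ = F/A = 1630000/6677 = 244.1 MPa.
n = 763/244.1 = 3.125.

n = 3.13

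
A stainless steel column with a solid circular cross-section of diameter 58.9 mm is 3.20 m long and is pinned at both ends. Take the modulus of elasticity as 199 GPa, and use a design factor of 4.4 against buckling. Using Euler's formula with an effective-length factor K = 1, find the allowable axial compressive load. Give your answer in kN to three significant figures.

I = πd⁴/64 = π×58.9⁴/64 = 590800 mm⁴.
Effective length L_e = KL = 1×3.20 m = 3200 mm.
Euler critical load P_cr = π²EI/L_e² = π²×199000×590800/3200² = 113300 N.
P_allow = P_cr/n = 113300/4.4 = 25750 N.

P_allow = 25.8 kN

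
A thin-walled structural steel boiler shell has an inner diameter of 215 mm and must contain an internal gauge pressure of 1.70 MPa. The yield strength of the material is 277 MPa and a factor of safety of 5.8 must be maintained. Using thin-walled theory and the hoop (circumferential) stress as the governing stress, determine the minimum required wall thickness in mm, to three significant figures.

σ_allow = 277/5.8 = 47.76 MPa.
Hoop stress σ_h = pD/(2t), so t = pD/(2σ_allow) = 1.70×215/(2×47.76) = 3.827 mm.

t = 3.83 mm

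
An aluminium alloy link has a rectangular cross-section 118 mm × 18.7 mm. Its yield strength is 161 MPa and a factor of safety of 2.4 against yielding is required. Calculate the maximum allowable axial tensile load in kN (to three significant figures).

σ_allow = 161/2.4 = 67.08 MPa.
A = 118×18.7 = 2207 mm².
F_allow = σ_allow × A = 67.08×2207 = 148000 N.

F_allow = 148 kN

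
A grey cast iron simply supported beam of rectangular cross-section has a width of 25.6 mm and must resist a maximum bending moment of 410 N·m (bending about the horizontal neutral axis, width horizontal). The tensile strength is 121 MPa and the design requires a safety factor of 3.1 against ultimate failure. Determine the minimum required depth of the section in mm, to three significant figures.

h = 49.6 mm

σ_allow = 121/3.1 = 39.03 MPa.
For a rectangular section σ = 6M/(bh²), so h² = 6M/(b σ_allow) = 6×410000/(25.6×39.03) = 2462 mm².
h = 49.62 mm.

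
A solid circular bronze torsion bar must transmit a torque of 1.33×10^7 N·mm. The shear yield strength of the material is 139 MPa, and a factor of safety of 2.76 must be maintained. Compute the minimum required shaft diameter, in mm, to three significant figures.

d = 110 mm

Allowable shear stress τ_allow = 139/2.76 = 50.36 MPa.
For a solid shaft τ = 16T/(πd³), so d³ = 16T/(π τ_allow) = 16×1.3300×10^7/(π×50.36) = 1.345×10^6 mm³.
d = (1.345×10^6)^(1/3) = 110.4 mm.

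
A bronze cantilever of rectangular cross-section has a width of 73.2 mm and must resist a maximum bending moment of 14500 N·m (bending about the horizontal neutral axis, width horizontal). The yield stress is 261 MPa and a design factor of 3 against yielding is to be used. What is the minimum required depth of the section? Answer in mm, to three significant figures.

h = 117 mm

σ_allow = 261/3 = 87.00 MPa.
For a rectangular section σ = 6M/(bh²), so h² = 6M/(b σ_allow) = 6×1.4500×10^7/(73.2×87.00) = 13660 mm².
h = 116.9 mm.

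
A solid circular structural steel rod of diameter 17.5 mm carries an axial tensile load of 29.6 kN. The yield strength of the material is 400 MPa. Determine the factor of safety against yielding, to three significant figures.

A = πd²/4 = 240.5 mm².
σ = F/A = 29600/240.5 = 123.1 MPa.
n = 400/123.1 = 3.250.

n = 3.25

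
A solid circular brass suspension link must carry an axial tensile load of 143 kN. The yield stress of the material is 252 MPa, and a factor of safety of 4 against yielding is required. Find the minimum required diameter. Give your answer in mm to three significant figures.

Allowable stress σ_allow = 252/4 = 63.00 MPa.
Required area A = F/σ_allow = 143000/63.00 = 2270 mm².
A = πd²/4 → d = √(4A/π) = 53.76 mm.

d = 53.8 mm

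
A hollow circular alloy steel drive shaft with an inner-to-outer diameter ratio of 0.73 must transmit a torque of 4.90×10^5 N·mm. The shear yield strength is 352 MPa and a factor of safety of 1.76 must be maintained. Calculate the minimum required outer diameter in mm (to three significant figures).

d_o = 25.9 mm

τ_allow = 352/1.76 = 200.0 MPa.
For a hollow shaft τ = 16T/[πd_o³(1−k⁴)] with k = 0.73, so 1−k⁴ = 0.7160.
d_o³ = 16T/[π τ_allow (1−k⁴)] = 16×490000/(π×200.0×0.7160) = 17430 mm³.
d_o = 25.93 mm.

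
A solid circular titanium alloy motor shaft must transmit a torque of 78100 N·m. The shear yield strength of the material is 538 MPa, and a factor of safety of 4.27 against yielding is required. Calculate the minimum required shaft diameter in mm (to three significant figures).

d = 147 mm

Allowable shear stress τ_allow = 538/4.27 = 126.0 MPa.
For a solid shaft τ = 16T/(πd³), so d³ = 16T/(π τ_allow) = 16×7.8100×10^7/(π×126.0) = 3.157×10^6 mm³.
d = (3.157×10^6)^(1/3) = 146.7 mm.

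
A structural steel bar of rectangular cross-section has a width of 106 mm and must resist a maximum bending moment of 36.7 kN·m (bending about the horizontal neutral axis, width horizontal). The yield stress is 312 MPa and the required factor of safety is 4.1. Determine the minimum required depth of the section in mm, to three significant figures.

h = 165 mm

σ_allow = 312/4.1 = 76.10 MPa.
For a rectangular section σ = 6M/(bh²), so h² = 6M/(b σ_allow) = 6×3.6700×10^7/(106×76.10) = 27300 mm².
h = 165.2 mm.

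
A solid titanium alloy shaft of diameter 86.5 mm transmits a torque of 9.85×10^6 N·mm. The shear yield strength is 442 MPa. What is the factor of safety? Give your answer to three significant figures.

τ = 16T/(πd³) = 16×9850000/(π×86.5³) = 77.51 MPa.
n = τ_limit/τ = 442/77.51 = 5.702.

n = 5.70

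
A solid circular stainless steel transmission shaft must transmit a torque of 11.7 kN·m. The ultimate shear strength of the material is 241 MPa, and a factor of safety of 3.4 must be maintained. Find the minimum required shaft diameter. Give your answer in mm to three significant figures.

d = 94.4 mm

Allowable shear stress τ_allow = 241/3.4 = 70.88 MPa.
For a solid shaft τ = 16T/(πd³), so d³ = 16T/(π τ_allow) = 16×1.1700×10^7/(π×70.88) = 840700 mm³.
d = (840700)^(1/3) = 94.38 mm.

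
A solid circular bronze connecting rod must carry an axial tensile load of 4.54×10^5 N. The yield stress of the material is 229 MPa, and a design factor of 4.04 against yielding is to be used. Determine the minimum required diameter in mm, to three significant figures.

Allowable stress σ_allow = 229/4.04 = 56.68 MPa.
Required area A = F/σ_allow = 454000/56.68 = 8009 mm².
A = πd²/4 → d = √(4A/π) = 101.0 mm.

d = 101 mm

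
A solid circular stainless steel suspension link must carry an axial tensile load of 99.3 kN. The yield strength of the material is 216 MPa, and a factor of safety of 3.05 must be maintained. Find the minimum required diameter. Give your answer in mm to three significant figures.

d = 42.3 mm

Allowable stress σ_allow = 216/3.05 = 70.82 MPa.
Required area A = F/σ_allow = 99300/70.82 = 1402 mm².
A = πd²/4 → d = √(4A/π) = 42.25 mm.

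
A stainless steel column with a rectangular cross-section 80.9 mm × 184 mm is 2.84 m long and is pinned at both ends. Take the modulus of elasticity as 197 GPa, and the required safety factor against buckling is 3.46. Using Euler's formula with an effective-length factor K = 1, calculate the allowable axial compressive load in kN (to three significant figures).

P_allow = 566 kN

Buckling occurs about the weak axis: I_min = h·b³/12 = 184×80.9³/12 = 8.119×10^6 mm⁴ (b = 80.9 mm is the smaller dimension).
Effective length L_e = KL = 1×2.84 m = 2840 mm.
Euler critical load P_cr = π²EI/L_e² = π²×197000×8.119×10^6/2840² = 1.957×10^6 N.
P_allow = P_cr/n = 1.957×10^6/3.46 = 565600 N.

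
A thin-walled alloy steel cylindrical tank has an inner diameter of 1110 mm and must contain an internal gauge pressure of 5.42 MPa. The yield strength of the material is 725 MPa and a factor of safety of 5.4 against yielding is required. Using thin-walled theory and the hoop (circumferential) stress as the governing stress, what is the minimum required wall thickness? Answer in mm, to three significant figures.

σ_allow = 725/5.4 = 134.3 MPa.
Hoop stress σ_h = pD/(2t), so t = pD/(2σ_allow) = 5.42×1110/(2×134.3) = 22.41 mm.

t = 22.4 mm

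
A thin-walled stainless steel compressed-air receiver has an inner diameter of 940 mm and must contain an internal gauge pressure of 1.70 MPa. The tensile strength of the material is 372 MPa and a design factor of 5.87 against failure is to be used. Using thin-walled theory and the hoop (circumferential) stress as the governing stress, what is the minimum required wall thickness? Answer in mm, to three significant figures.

σ_allow = 372/5.87 = 63.37 MPa.
Hoop stress σ_h = pD/(2t), so t = pD/(2σ_allow) = 1.70×940/(2×63.37) = 12.61 mm.

t = 12.6 mm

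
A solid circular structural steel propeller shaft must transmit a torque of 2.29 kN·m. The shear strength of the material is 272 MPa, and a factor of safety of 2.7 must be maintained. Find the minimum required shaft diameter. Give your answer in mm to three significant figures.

d = 48.7 mm

Allowable shear stress τ_allow = 272/2.7 = 100.7 MPa.
For a solid shaft τ = 16T/(πd³), so d³ = 16T/(π τ_allow) = 16×2290000/(π×100.7) = 115800 mm³.
d = (115800)^(1/3) = 48.74 mm.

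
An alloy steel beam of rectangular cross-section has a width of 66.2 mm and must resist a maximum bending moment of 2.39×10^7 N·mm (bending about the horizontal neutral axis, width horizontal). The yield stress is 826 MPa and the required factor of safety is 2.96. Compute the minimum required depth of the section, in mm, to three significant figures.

h = 88.1 mm

σ_allow = 826/2.96 = 279.1 MPa.
For a rectangular section σ = 6M/(bh²), so h² = 6M/(b σ_allow) = 6×2.3900×10^7/(66.2×279.1) = 7763 mm².
h = 88.11 mm.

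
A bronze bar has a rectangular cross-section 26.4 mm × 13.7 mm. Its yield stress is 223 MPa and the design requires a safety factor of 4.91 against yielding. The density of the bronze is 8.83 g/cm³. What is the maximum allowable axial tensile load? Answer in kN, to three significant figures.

F_allow = 16.4 kN

σ_allow = 223/4.91 = 45.42 MPa.
A = 26.4×13.7 = 361.7 mm².
F_allow = σ_allow × A = 45.42×361.7 = 16430 N.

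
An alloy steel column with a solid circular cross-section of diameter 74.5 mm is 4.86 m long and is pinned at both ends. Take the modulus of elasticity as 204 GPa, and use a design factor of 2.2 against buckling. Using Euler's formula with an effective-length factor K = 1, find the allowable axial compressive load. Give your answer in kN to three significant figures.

P_allow = 58.6 kN

I = πd⁴/64 = π×74.5⁴/64 = 1.512×10^6 mm⁴.
Effective length L_e = KL = 1×4.86 m = 4860 mm.
Euler critical load P_cr = π²EI/L_e² = π²×204000×1.512×10^6/4860² = 128900 N.
P_allow = P_cr/n = 128900/2.2 = 58590 N.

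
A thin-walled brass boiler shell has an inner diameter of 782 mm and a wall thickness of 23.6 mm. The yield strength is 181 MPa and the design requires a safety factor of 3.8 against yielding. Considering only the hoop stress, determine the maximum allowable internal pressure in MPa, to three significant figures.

σ_allow = 181/3.8 = 47.63 MPa.
σ_h = pD/(2t) → p_allow = 2σ_allow t/D = 2×47.63×23.6/782 = 2.875 MPa.

p_allow = 2.87 MPa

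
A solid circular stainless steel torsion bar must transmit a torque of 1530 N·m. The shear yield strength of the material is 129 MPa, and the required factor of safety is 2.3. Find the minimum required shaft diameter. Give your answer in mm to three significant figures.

d = 51.8 mm

Allowable shear stress τ_allow = 129/2.3 = 56.09 MPa.
For a solid shaft τ = 16T/(πd³), so d³ = 16T/(π τ_allow) = 16×1530000/(π×56.09) = 138900 mm³.
d = (138900)^(1/3) = 51.79 mm.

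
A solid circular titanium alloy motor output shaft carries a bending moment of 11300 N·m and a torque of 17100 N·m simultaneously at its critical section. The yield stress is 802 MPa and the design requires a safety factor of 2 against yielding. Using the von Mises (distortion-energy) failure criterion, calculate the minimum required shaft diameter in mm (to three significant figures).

σ_allow = σ_y/n = 802/2 = 401.0 MPa.
For a solid shaft σ_b = 32M/(πd³) and τ = 16T/(πd³), so the von Mises stress is σ' = (16/πd³)·√(4M²+3T²).
√(4M²+3T²) = √(4×(1.130×10^7)² + 3×(1.710×10^7)²) = 3.726×10^7 N·mm.
d³ = 16×3.726×10^7/(π×401.0) = 473200 mm³.
d = 77.92 mm.

d = 77.9 mm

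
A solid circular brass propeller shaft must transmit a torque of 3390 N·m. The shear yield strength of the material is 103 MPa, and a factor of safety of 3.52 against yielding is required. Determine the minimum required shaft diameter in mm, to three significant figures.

d = 83.9 mm

Allowable shear stress τ_allow = 103/3.52 = 29.26 MPa.
For a solid shaft τ = 16T/(πd³), so d³ = 16T/(π τ_allow) = 16×3390000/(π×29.26) = 590000 mm³.
d = (590000)^(1/3) = 83.87 mm.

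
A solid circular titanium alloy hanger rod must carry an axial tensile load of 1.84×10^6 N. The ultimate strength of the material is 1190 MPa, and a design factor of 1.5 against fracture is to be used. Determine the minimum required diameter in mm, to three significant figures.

d = 54.3 mm

Allowable stress σ_allow = 1190/1.5 = 793.3 MPa.
Required area A = F/σ_allow = 1840000/793.3 = 2319 mm².
A = πd²/4 → d = √(4A/π) = 54.34 mm.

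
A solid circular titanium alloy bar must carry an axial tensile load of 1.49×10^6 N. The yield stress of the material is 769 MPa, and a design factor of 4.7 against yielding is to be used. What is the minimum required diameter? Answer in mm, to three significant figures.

Allowable stress σ_allow = 769/4.7 = 163.6 MPa.
Required area A = F/σ_allow = 1490000/163.6 = 9107 mm².
A = πd²/4 → d = √(4A/π) = 107.7 mm.

d = 108 mm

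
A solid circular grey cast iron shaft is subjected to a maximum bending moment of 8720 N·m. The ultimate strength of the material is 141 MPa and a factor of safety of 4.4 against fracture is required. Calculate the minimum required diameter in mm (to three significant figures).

σ_allow = 141/4.4 = 32.05 MPa.
For a solid circular section σ = 32M/(πd³), so d³ = 32M/(π σ_allow) = 32×8720000/(π×32.05) = 2.772×10^6 mm³.
d = 140.5 mm.

d = 140 mm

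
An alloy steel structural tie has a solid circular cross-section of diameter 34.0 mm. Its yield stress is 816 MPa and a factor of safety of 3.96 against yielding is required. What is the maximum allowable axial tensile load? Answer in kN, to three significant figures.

F_allow = 187 kN

σ_allow = 816/3.96 = 206.1 MPa.
A = πd²/4 = π×34.0²/4 = 907.9 mm².
F_allow = σ_allow × A = 206.1×907.9 = 187100 N.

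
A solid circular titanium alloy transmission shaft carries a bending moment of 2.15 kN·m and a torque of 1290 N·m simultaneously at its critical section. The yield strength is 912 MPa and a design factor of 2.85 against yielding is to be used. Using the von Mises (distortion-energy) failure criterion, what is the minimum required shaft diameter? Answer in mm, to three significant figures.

σ_allow = σ_y/n = 912/2.85 = 320.0 MPa.
For a solid shaft σ_b = 32M/(πd³) and τ = 16T/(πd³), so the von Mises stress is σ' = (16/πd³)·√(4M²+3T²).
√(4M²+3T²) = √(4×(2.150×10^6)² + 3×(1.290×10^6)²) = 4.846×10^6 N·mm.
d³ = 16×4.846×10^6/(π×320.0) = 77120 mm³.
d = 42.57 mm.

d = 42.6 mm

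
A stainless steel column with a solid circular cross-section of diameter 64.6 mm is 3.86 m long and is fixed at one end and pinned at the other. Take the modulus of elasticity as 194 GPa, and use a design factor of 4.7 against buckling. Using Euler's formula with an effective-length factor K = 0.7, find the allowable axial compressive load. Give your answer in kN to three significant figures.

P_allow = 47.7 kN

I = πd⁴/64 = π×64.6⁴/64 = 854900 mm⁴.
Effective length L_e = KL = 0.7×3.86 m = 2702 mm.
Euler critical load P_cr = π²EI/L_e² = π²×194000×854900/2702² = 224200 N.
P_allow = P_cr/n = 224200/4.7 = 47700 N.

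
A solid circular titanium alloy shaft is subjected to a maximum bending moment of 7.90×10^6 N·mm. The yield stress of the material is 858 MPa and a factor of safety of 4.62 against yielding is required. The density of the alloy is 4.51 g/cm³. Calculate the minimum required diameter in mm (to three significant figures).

d = 75.7 mm

σ_allow = 858/4.62 = 185.7 MPa.
For a solid circular section σ = 32M/(πd³), so d³ = 32M/(π σ_allow) = 32×7900000/(π×185.7) = 433300 mm³.
d = 75.67 mm.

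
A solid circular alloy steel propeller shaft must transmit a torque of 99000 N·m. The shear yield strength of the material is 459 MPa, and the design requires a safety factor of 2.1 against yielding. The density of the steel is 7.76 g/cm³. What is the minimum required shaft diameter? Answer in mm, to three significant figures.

d = 132 mm

Allowable shear stress τ_allow = 459/2.1 = 218.6 MPa.
For a solid shaft τ = 16T/(πd³), so d³ = 16T/(π τ_allow) = 16×9.9000×10^7/(π×218.6) = 2.307×10^6 mm³.
d = (2.307×10^6)^(1/3) = 132.1 mm.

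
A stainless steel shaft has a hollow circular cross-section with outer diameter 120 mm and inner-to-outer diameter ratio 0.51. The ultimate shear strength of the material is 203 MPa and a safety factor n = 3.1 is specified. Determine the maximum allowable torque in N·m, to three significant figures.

T_allow = 20700 N·m

τ_allow = 203/3.1 = 65.48 MPa.
For a hollow shaft T_allow = τ_allow·πd_o³(1−k⁴)/16 with 1−k⁴ = 0.9323, so πd_o³(1−k⁴)/16 = 316300 mm³.
T_allow = 65.48×316300 = 2.072×10^7 N·mm = 20720 N·m.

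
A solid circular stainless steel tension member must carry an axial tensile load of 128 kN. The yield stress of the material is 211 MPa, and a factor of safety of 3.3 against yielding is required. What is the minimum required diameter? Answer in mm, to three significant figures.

Allowable stress σ_allow = 211/3.3 = 63.94 MPa.
Required area A = F/σ_allow = 128000/63.94 = 2002 mm².
A = πd²/4 → d = √(4A/π) = 50.49 mm.

d = 50.5 mm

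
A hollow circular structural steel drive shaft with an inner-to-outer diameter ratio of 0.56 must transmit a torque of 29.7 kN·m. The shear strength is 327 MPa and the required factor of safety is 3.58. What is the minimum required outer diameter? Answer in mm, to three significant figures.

τ_allow = 327/3.58 = 91.34 MPa.
For a hollow shaft τ = 16T/[πd_o³(1−k⁴)] with k = 0.56, so 1−k⁴ = 0.9017.
d_o³ = 16T/[π τ_allow (1−k⁴)] = 16×2.9700×10^7/(π×91.34×0.9017) = 1.837×10^6 mm³.
d_o = 122.5 mm.

d_o = 122 mm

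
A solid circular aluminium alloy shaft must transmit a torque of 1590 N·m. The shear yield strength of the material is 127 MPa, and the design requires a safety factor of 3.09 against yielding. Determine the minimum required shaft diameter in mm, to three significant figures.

Allowable shear stress τ_allow = 127/3.09 = 41.10 MPa.
For a solid shaft τ = 16T/(πd³), so d³ = 16T/(π τ_allow) = 16×1590000/(π×41.10) = 197000 mm³.
d = (197000)^(1/3) = 58.19 mm.

d = 58.2 mm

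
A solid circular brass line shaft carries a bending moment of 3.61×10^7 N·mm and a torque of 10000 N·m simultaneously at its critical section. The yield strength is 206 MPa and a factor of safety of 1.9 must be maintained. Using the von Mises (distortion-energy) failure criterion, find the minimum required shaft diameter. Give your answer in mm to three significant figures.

d = 152 mm

σ_allow = σ_y/n = 206/1.9 = 108.4 MPa.
For a solid shaft σ_b = 32M/(πd³) and τ = 16T/(πd³), so the von Mises stress is σ' = (16/πd³)·√(4M²+3T²).
√(4M²+3T²) = √(4×(3.610×10^7)² + 3×(1.000×10^7)²) = 7.425×10^7 N·mm.
d³ = 16×7.425×10^7/(π×108.4) = 3.488×10^6 mm³.
d = 151.7 mm.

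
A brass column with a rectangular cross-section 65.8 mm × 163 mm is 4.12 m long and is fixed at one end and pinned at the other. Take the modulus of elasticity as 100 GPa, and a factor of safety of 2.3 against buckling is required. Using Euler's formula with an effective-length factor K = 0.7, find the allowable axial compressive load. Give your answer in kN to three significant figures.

P_allow = 200 kN

Buckling occurs about the weak axis: I_min = h·b³/12 = 163×65.8³/12 = 3.870×10^6 mm⁴ (b = 65.8 mm is the smaller dimension).
Effective length L_e = KL = 0.7×4.12 m = 2884 mm.
Euler critical load P_cr = π²EI/L_e² = π²×100000×3.870×10^6/2884² = 459200 N.
P_allow = P_cr/n = 459200/2.3 = 199600 N.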